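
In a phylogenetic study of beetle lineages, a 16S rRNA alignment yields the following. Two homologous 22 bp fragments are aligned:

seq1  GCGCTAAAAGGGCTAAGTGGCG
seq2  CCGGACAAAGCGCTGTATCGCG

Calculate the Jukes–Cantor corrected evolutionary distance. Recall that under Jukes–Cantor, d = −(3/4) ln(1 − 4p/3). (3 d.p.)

0.591

The sequences differ at 9 of 22 sites (1, 4, 5, 6, 11, 15, 16, 17, 19), so p = 9/22 ≈ 0.409091.
d = −(3/4) ln(1 − 4p/3) = −0.75 ln(1 − 0.545455) = −0.75 ln(0.454545)
  = −0.75 × (-0.788458) = 0.591344 substitutions/site.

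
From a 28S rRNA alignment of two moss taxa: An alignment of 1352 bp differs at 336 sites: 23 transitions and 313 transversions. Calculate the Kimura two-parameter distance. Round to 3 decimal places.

P = 23/1352 ≈ 0.017012 and Q = 313/1352 ≈ 0.231509.
Under the Kimura two-parameter model, d = −½ ln(1 − 2P − Q) − ¼ ln(1 − 2Q).
1 − 2P − Q = 0.734467, giving −½ ln(0.734467) = 0.154305.
1 − 2Q = 0.536982, giving −¼ ln(0.536982) = 0.155448.
d = 0.154305 + 0.155448 = 0.309753.

0.310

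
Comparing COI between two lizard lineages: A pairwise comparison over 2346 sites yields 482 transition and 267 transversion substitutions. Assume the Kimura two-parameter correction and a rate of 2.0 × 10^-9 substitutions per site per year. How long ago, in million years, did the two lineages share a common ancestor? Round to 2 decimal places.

P = 482/2346 ≈ 0.205456 and Q = 267/2346 ≈ 0.113811.
Under the Kimura two-parameter model, d = −½ ln(1 − 2P − Q) − ¼ ln(1 − 2Q).
1 − 2P − Q = 0.475277, giving −½ ln(0.475277) = 0.371929.
1 − 2Q = 0.772378, giving −¼ ln(0.772378) = 0.064570.
d = 0.371929 + 0.064570 = 0.436499.
Under a molecular clock d = 2μt, so t = d/(2μ) = 0.436499 / (2 × 2.0 × 10^-9) = 109.12 million years.

109.12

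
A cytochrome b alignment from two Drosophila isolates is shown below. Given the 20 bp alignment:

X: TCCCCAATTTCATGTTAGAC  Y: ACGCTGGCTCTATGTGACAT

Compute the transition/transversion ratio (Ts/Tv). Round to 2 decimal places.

Transitions are A↔G and C↔T; transversions are all other mismatches.
Transitions: 7. Transversions: 4.
R = 7/4 = 1.75.

1.75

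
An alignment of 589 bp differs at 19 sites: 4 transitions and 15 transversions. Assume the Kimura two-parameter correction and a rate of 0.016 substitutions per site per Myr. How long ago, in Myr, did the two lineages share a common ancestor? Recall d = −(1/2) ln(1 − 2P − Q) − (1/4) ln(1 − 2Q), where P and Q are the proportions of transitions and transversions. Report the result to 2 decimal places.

P = 4/589 ≈ 0.006791 and Q = 15/589 ≈ 0.025467.
Under the Kimura two-parameter model, d = −½ ln(1 − 2P − Q) − ¼ ln(1 − 2Q).
1 − 2P − Q = 0.960951, giving −½ ln(0.960951) = 0.019916.
1 − 2Q = 0.949066, giving −¼ ln(0.949066) = 0.013069.
d = 0.019916 + 0.013069 = 0.032985.
Under a molecular clock d = 2μt, so t = d/(2μ) = 0.032985 / (2 × 0.016) = 1.03 Myr.

1.03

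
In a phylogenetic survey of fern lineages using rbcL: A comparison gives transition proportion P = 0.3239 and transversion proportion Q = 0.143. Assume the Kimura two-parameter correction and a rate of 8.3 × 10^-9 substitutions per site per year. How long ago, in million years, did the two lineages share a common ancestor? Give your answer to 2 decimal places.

Under the Kimura two-parameter model, d = −½ ln(1 − 2P − Q) − ¼ ln(1 − 2Q).
1 − 2P − Q = 0.2092, giving −½ ln(0.2092) = 0.782232.
1 − 2Q = 0.714, giving −¼ ln(0.714) = 0.084218.
d = 0.782232 + 0.084218 = 0.866450.
Under a molecular clock d = 2μt, so t = d/(2μ) = 0.866450 / (2 × 8.3 × 10^-9) = 52.20 million years.

52.20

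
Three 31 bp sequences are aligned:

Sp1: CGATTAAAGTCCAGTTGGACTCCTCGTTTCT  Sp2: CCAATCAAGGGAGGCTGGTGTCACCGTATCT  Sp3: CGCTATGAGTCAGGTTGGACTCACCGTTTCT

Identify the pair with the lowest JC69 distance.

Sp1 and Sp3

Sp1–Sp2: 13/31 differ, p = 0.419, d = 0.614.
Sp1–Sp3: 8/31 differ, p = 0.258, d = 0.316.
Sp2–Sp3: 12/31 differ, p = 0.387, d = 0.544.
The smallest distance is between Sp1 and Sp3.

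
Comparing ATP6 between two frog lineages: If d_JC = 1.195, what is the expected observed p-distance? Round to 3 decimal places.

p = (3/4)(1 − e^(−4d/3)) = 0.75 × (1 − e^(-1.593333)) = 0.75 × (1 − 0.203247) = 0.597565.

0.598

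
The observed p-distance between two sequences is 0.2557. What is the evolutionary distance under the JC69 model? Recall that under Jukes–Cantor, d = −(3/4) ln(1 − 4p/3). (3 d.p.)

0.313

d = −(3/4) ln(1 − 4p/3) = −0.75 ln(1 − 0.340933) = −0.75 ln(0.659067)
  = −0.75 × (-0.416930) = 0.312698 substitutions/site.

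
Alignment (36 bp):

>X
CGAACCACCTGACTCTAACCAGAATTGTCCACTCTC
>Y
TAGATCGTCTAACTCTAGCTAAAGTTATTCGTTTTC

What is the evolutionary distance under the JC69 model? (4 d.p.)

The sequences differ at 16 of 36 sites, so p = 16/36 ≈ 0.444444.
d = −(3/4) ln(1 − 4p/3) = −0.75 ln(1 − 0.592592) = −0.75 ln(0.407408)
  = −0.75 × (-0.897940) = 0.673455 substitutions/site.

0.6735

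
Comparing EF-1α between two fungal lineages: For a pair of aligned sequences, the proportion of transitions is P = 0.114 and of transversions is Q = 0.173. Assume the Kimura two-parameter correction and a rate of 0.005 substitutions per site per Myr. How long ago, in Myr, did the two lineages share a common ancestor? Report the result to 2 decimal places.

Under the Kimura two-parameter model, d = −½ ln(1 − 2P − Q) − ¼ ln(1 − 2Q).
1 − 2P − Q = 0.599, giving −½ ln(0.599) = 0.256247.
1 − 2Q = 0.654, giving −¼ ln(0.654) = 0.106162.
d = 0.256247 + 0.106162 = 0.362409.
Under a molecular clock d = 2μt, so t = d/(2μ) = 0.362409 / (2 × 0.005) = 36.24 Myr.

36.24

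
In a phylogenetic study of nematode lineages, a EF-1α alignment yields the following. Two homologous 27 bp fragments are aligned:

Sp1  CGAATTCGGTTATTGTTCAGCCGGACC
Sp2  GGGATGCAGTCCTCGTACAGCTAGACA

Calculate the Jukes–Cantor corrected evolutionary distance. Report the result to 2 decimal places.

The sequences differ at 11 of 27 sites, so p = 11/27 ≈ 0.407407.
d = −(3/4) ln(1 − 4p/3) = −0.75 ln(1 − 0.543209) = −0.75 ln(0.456791)
  = −0.75 × (-0.783529) = 0.587647 substitutions/site.

0.59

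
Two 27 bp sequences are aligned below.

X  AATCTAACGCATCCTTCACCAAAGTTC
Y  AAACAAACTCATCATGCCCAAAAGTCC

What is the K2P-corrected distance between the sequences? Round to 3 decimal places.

Of 27 sites, 1 differences are transitions and 7 are transversions, so P = 1/27 ≈ 0.037037 and Q = 7/27 ≈ 0.259259.
Under the Kimura two-parameter model, d = −½ ln(1 − 2P − Q) − ¼ ln(1 − 2Q).
1 − 2P − Q = 0.666667, giving −½ ln(0.666667) = 0.202732.
1 − 2Q = 0.481482, giving −¼ ln(0.481482) = 0.182722.
d = 0.202732 + 0.182722 = 0.385454.

0.385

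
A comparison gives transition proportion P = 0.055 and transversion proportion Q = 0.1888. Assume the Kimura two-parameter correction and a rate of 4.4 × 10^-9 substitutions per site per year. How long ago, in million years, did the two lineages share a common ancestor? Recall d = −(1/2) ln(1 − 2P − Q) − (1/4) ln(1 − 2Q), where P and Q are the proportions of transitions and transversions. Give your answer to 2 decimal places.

Under the Kimura two-parameter model, d = −½ ln(1 − 2P − Q) − ¼ ln(1 − 2Q).
1 − 2P − Q = 0.7012, giving −½ ln(0.7012) = 0.177481.
1 − 2Q = 0.6224, giving −¼ ln(0.6224) = 0.118543.
d = 0.177481 + 0.118543 = 0.296024.
Under a molecular clock d = 2μt, so t = d/(2μ) = 0.296024 / (2 × 4.4 × 10^-9) = 33.64 million years.

33.64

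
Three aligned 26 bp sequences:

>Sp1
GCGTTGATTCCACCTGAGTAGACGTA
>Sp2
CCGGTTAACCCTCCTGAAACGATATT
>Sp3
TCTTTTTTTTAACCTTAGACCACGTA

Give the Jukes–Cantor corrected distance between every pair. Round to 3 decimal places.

Sp1–Sp2: 12/26 sites differ → p ≈ 0.461538, d = −0.75 ln(1 − 0.615384) = 0.716632 ≈ 0.717.
Sp1–Sp3: 10/26 sites differ → p ≈ 0.384615, d = −0.75 ln(1 − 0.51282) = 0.539341 ≈ 0.539.
Sp2–Sp3: 15/26 sites differ → p ≈ 0.576923, d = −0.75 ln(1 − 0.769231) = 1.099754 ≈ 1.100.

d(Sp1,Sp2) = 0.717, d(Sp1,Sp3) = 0.539, d(Sp2,Sp3) = 1.100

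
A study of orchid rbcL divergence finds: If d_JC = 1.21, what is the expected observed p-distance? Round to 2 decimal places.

p = (3/4)(1 − e^(−4d/3)) = 0.75 × (1 − e^(-1.613333)) = 0.75 × (1 − 0.199222) = 0.600584.

0.60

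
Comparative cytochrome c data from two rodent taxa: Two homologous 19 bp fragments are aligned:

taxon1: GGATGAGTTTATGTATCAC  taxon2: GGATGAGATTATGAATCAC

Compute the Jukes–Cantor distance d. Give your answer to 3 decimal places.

0.113

The sequences differ at 2 of 19 sites (8, 14), so p = 2/19 ≈ 0.105263.
d = −(3/4) ln(1 − 4p/3) = −0.75 ln(1 − 0.140351) = −0.75 ln(0.859649)
  = −0.75 × (-0.151231) = 0.113423 substitutions/site.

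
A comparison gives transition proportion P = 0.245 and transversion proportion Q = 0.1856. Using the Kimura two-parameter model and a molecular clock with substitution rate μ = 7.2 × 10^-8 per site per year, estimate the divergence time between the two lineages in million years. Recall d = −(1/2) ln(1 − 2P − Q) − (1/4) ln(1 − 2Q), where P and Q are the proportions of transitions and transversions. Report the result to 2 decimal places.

Under the Kimura two-parameter model, d = −½ ln(1 − 2P − Q) − ¼ ln(1 − 2Q).
1 − 2P − Q = 0.3244, giving −½ ln(0.3244) = 0.562889.
1 − 2Q = 0.6288, giving −¼ ln(0.6288) = 0.115986.
d = 0.562889 + 0.115986 = 0.678875.
Under a molecular clock d = 2μt, so t = d/(2μ) = 0.678875 / (2 × 7.2 × 10^-8) = 4.71 million years.

4.71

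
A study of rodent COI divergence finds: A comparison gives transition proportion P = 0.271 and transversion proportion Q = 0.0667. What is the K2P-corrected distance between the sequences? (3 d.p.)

0.505

Under the Kimura two-parameter model, d = −½ ln(1 − 2P − Q) − ¼ ln(1 − 2Q).
1 − 2P − Q = 0.3913, giving −½ ln(0.3913) = 0.469140.
1 − 2Q = 0.8666, giving −¼ ln(0.8666) = 0.035794.
d = 0.469140 + 0.035794 = 0.504934.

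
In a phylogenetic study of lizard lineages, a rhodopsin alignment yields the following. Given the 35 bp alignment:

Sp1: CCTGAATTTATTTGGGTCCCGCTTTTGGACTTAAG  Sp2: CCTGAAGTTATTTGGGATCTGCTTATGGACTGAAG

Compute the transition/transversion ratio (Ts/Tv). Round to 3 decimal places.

0.500

Transitions are A↔G and C↔T; transversions are all other mismatches.
Transitions: 2. Transversions: 4.
R = 2/4 = 0.500.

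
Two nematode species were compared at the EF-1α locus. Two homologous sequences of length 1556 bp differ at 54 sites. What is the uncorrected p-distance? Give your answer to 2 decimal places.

0.03

p = 54/1556 = 0.034704… ≈ 0.03 (to 2 d.p.).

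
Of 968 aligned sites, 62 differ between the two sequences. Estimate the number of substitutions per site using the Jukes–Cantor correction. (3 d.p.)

p = 62/968 ≈ 0.06405.
d = −(3/4) ln(1 − 4p/3) = −0.75 ln(1 − 0.0854) = −0.75 ln(0.9146)
  = −0.75 × (-0.089268) = 0.066951 substitutions/site.

0.067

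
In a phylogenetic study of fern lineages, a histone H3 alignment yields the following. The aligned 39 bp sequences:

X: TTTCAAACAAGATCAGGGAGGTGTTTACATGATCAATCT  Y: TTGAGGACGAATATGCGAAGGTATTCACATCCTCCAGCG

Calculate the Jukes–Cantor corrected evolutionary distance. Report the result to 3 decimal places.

0.786

The sequences differ at 19 of 39 sites, so p = 19/39 ≈ 0.487179.
d = −(3/4) ln(1 − 4p/3) = −0.75 ln(1 − 0.649572) = −0.75 ln(0.350428)
  = −0.75 × (-1.048600) = 0.786450 substitutions/site.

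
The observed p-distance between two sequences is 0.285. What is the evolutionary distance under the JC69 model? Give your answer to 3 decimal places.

0.359

d = −(3/4) ln(1 − 4p/3) = −0.75 ln(1 − 0.38) = −0.75 ln(0.62)
  = −0.75 × (-0.478036) = 0.358527 substitutions/site.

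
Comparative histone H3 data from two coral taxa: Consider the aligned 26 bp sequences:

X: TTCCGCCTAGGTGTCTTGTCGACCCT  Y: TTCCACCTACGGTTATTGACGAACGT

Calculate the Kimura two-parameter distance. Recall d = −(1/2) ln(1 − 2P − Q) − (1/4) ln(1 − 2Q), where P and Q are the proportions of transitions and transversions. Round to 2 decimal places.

Of 26 sites, 1 differences are transitions and 7 are transversions, so P = 1/26 ≈ 0.038462 and Q = 7/26 ≈ 0.269231.
Under the Kimura two-parameter model, d = −½ ln(1 − 2P − Q) − ¼ ln(1 − 2Q).
1 − 2P − Q = 0.653845, giving −½ ln(0.653845) = 0.212442.
1 − 2Q = 0.461538, giving −¼ ln(0.461538) = 0.193298.
d = 0.212442 + 0.193298 = 0.405740.

0.41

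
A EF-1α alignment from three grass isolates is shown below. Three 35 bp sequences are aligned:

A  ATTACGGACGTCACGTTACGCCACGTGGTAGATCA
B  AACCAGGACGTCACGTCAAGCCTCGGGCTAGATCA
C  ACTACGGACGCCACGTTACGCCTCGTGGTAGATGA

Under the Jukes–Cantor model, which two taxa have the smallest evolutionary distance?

A and C

A–B: 9/35 differ, p = 0.257, d = 0.315.
A–C: 4/35 differ, p = 0.114, d = 0.124.
B–C: 10/35 differ, p = 0.286, d = 0.360.
The smallest distance is between A and C.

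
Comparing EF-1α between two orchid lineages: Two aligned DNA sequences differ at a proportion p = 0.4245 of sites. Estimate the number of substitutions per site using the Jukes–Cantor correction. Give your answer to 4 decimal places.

0.6260

d = −(3/4) ln(1 − 4p/3) = −0.75 ln(1 − 0.566) = −0.75 ln(0.434)
  = −0.75 × (-0.834711) = 0.626033 substitutions/site.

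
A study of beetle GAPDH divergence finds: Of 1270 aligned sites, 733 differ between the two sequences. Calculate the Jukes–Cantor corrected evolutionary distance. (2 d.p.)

1.10

p = 733/1270 ≈ 0.577165.
d = −(3/4) ln(1 − 4p/3) = −0.75 ln(1 − 0.769553) = −0.75 ln(0.230447)
  = −0.75 × (-1.467734) = 1.100801 substitutions/site.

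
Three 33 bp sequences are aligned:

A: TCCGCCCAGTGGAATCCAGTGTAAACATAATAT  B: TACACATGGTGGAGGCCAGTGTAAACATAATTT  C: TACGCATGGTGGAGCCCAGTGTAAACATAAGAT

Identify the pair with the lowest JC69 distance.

B and C

A–B: 8/33 differ, p = 0.242, d = 0.293.
A–C: 7/33 differ, p = 0.212, d = 0.249.
B–C: 4/33 differ, p = 0.121, d = 0.132.
The smallest distance is between B and C.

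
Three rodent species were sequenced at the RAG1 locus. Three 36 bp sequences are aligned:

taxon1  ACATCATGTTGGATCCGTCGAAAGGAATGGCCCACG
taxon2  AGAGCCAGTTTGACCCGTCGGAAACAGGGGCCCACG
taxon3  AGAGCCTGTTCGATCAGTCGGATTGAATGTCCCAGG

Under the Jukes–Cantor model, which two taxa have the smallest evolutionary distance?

taxon1–taxon2: 11/36 differ, p = 0.306, d = 0.392.
taxon1–taxon3: 10/36 differ, p = 0.278, d = 0.347.
taxon2–taxon3: 11/36 differ, p = 0.306, d = 0.392.
The smallest distance is between taxon1 and taxon3.

taxon1 and taxon3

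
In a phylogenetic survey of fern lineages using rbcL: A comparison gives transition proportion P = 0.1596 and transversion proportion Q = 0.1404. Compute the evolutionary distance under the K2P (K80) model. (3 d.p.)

0.390

Under the Kimura two-parameter model, d = −½ ln(1 − 2P − Q) − ¼ ln(1 − 2Q).
1 − 2P − Q = 0.5404, giving −½ ln(0.5404) = 0.307723.
1 − 2Q = 0.7192, giving −¼ ln(0.7192) = 0.082404.
d = 0.307723 + 0.082404 = 0.390127.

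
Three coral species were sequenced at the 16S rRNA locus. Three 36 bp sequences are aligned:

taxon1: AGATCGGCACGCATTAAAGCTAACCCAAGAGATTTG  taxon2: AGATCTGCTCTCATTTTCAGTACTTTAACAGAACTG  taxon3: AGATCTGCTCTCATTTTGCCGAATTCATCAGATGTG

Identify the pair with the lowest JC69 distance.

taxon1–taxon2: 15/36 differ, p = 0.417, d = 0.608.
taxon1–taxon3: 13/36 differ, p = 0.361, d = 0.493.
taxon2–taxon3: 9/36 differ, p = 0.250, d = 0.304.
The smallest distance is between taxon2 and taxon3.

taxon2 and taxon3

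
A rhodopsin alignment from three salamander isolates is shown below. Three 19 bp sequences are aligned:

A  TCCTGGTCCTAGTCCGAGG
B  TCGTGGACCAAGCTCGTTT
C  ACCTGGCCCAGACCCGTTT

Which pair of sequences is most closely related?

A–B: 8/19 differ, p = 0.421, d = 0.618.
A–C: 9/19 differ, p = 0.474, d = 0.749.
B–C: 6/19 differ, p = 0.316, d = 0.410.
The smallest distance is between B and C.

B and C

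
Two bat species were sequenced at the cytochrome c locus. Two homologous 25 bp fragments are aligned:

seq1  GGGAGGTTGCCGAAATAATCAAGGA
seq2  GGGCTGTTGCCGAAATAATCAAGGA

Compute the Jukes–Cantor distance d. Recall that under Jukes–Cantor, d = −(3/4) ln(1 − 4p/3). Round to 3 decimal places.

The sequences differ at 2 of 25 sites (4, 5), so p = 2/25 = 0.08.
d = −(3/4) ln(1 − 4p/3) = −0.75 ln(1 − 0.106667) = −0.75 ln(0.893333)
  = −0.75 × (-0.112796) = 0.084597 substitutions/site.

0.085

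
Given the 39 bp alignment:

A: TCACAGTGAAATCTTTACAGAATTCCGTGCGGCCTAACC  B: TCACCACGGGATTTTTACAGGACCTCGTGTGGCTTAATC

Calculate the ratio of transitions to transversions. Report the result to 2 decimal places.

Transitions are A↔G and C↔T; transversions are all other mismatches.
Transitions: 12. Transversions: 1.
R = 12/1 = 12.00.

12.00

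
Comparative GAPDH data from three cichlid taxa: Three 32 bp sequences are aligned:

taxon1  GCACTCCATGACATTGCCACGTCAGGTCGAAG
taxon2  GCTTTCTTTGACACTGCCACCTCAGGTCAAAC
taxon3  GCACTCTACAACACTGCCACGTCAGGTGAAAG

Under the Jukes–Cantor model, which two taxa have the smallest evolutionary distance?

taxon1 and taxon3

taxon1–taxon2: 8/32 differ, p = 0.250, d = 0.304.
taxon1–taxon3: 6/32 differ, p = 0.188, d = 0.216.
taxon2–taxon3: 8/32 differ, p = 0.250, d = 0.304.
The smallest distance is between taxon1 and taxon3.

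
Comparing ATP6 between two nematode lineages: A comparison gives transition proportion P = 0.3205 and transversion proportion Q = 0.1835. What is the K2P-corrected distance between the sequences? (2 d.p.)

0.98

Under the Kimura two-parameter model, d = −½ ln(1 − 2P − Q) − ¼ ln(1 − 2Q).
1 − 2P − Q = 0.1755, giving −½ ln(0.1755) = 0.870058.
1 − 2Q = 0.633, giving −¼ ln(0.633) = 0.114321.
d = 0.870058 + 0.114321 = 0.984379.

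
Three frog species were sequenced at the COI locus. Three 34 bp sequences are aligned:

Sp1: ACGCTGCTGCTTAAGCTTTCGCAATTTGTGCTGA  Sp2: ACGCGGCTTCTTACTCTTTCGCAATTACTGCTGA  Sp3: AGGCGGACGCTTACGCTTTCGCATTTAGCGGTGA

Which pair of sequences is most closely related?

Sp1–Sp2: 6/34 differ, p = 0.176, d = 0.201.
Sp1–Sp3: 9/34 differ, p = 0.265, d = 0.326.
Sp2–Sp3: 9/34 differ, p = 0.265, d = 0.326.
The smallest distance is between Sp1 and Sp2.

Sp1 and Sp2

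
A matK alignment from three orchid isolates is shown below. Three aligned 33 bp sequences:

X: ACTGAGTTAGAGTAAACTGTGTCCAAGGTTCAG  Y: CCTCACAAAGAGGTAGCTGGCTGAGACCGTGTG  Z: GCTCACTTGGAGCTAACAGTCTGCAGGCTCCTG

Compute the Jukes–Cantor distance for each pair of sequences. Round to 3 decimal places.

X–Y: 18/33 sites differ → p ≈ 0.545455, d = −0.75 ln(1 − 0.727273) = 0.974463 ≈ 0.974.
X–Z: 13/33 sites differ → p ≈ 0.393939, d = −0.75 ln(1 − 0.525252) = 0.558728 ≈ 0.559.
Y–Z: 15/33 sites differ → p ≈ 0.454545, d = −0.75 ln(1 − 0.60606) = 0.698667 ≈ 0.699.

d(X,Y) = 0.974, d(X,Z) = 0.559, d(Y,Z) = 0.699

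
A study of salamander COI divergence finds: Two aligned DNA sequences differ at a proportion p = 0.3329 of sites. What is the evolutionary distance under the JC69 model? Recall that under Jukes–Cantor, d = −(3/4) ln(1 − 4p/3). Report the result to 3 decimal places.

0.440

d = −(3/4) ln(1 − 4p/3) = −0.75 ln(1 − 0.443867) = −0.75 ln(0.556133)
  = −0.75 × (-0.586748) = 0.440061 substitutions/site.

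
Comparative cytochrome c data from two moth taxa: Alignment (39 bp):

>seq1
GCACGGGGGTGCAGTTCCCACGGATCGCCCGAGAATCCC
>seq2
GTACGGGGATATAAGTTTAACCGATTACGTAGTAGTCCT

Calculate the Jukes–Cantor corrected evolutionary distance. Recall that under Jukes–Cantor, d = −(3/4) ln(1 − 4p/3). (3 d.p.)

0.786

The sequences differ at 19 of 39 sites, so p = 19/39 ≈ 0.487179.
d = −(3/4) ln(1 − 4p/3) = −0.75 ln(1 − 0.649572) = −0.75 ln(0.350428)
  = −0.75 × (-1.048600) = 0.786450 substitutions/site.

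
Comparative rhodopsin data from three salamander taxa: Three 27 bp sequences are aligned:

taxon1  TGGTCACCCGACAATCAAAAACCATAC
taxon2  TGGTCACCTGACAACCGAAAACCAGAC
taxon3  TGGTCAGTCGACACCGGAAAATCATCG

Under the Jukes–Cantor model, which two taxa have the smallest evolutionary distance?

taxon1–taxon2: 4/27 differ, p = 0.148, d = 0.165.
taxon1–taxon3: 9/27 differ, p = 0.333, d = 0.441.
taxon2–taxon3: 9/27 differ, p = 0.333, d = 0.441.
The smallest distance is between taxon1 and taxon2.

taxon1 and taxon2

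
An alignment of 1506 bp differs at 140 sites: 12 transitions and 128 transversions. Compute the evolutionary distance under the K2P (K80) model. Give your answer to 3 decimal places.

0.100

P = 12/1506 ≈ 0.007968 and Q = 128/1506 ≈ 0.084993.
Under the Kimura two-parameter model, d = −½ ln(1 − 2P − Q) − ¼ ln(1 − 2Q).
1 − 2P − Q = 0.899071, giving −½ ln(0.899071) = 0.053197.
1 − 2Q = 0.830014, giving −¼ ln(0.830014) = 0.046578.
d = 0.053197 + 0.046578 = 0.099775.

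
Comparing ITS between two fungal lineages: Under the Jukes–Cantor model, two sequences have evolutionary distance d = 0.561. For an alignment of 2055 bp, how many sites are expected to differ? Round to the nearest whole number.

812

Invert JC69: p = (3/4)(1 − e^(−4d/3)) = 0.75 × (1 − e^(-0.748)) = 0.75 × (1 − 0.473312) = 0.395016.
Expected differing sites = pL ≈ 0.395016 × 2055 = 811.75788 ≈ 812.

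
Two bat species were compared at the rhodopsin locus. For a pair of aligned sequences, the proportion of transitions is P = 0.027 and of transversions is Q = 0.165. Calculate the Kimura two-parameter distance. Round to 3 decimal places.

Under the Kimura two-parameter model, d = −½ ln(1 − 2P − Q) − ¼ ln(1 − 2Q).
1 − 2P − Q = 0.781, giving −½ ln(0.781) = 0.123590.
1 − 2Q = 0.67, giving −¼ ln(0.67) = 0.100119.
d = 0.123590 + 0.100119 = 0.223709.

0.224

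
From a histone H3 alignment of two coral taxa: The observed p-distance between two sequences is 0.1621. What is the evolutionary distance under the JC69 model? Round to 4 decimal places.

d = −(3/4) ln(1 − 4p/3) = −0.75 ln(1 − 0.216133) = −0.75 ln(0.783867)
  = −0.75 × (-0.243516) = 0.182637 substitutions/site.

0.1826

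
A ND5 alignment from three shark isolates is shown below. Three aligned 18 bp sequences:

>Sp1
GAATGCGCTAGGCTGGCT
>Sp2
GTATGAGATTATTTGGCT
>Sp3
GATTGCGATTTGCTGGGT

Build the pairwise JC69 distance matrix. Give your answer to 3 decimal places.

Sp1–Sp2: 7/18 sites differ → p ≈ 0.388889, d = −0.75 ln(1 − 0.518519) = 0.548166 ≈ 0.548.
Sp1–Sp3: 5/18 sites differ → p ≈ 0.277778, d = −0.75 ln(1 − 0.370371) = 0.346968 ≈ 0.347.
Sp2–Sp3: 7/18 sites differ → p ≈ 0.388889, d = −0.75 ln(1 − 0.518519) = 0.548166 ≈ 0.548.

d(Sp1,Sp2) = 0.548, d(Sp1,Sp3) = 0.347, d(Sp2,Sp3) = 0.548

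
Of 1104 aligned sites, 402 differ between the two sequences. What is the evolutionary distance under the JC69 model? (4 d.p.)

p = 402/1104 ≈ 0.36413.
d = −(3/4) ln(1 − 4p/3) = −0.75 ln(1 − 0.485507) = −0.75 ln(0.514493)
  = −0.75 × (-0.664573) = 0.498430 substitutions/site.

0.4984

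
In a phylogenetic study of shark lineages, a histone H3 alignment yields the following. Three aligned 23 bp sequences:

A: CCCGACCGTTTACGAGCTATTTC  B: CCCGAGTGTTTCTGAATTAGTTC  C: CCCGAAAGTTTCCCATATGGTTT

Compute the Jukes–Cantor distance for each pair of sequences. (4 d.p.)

A–B: 7/23 sites differ → p ≈ 0.304348, d = −0.75 ln(1 − 0.405797) = 0.390401 ≈ 0.3904.
A–C: 9/23 sites differ → p ≈ 0.391304, d = −0.75 ln(1 − 0.521739) = 0.553199 ≈ 0.5532.
B–C: 8/23 sites differ → p ≈ 0.347826, d = −0.75 ln(1 − 0.463768) = 0.467391 ≈ 0.4674.

d(A,B) = 0.3904, d(A,C) = 0.5532, d(B,C) = 0.4674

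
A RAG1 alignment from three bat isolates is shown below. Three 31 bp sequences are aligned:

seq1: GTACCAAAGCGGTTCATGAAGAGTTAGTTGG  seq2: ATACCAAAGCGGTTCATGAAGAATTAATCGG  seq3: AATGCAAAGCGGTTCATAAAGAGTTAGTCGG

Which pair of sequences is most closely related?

seq1 and seq2

seq1–seq2: 4/31 differ, p = 0.129, d = 0.142.
seq1–seq3: 6/31 differ, p = 0.194, d = 0.224.
seq2–seq3: 6/31 differ, p = 0.194, d = 0.224.
The smallest distance is between seq1 and seq2.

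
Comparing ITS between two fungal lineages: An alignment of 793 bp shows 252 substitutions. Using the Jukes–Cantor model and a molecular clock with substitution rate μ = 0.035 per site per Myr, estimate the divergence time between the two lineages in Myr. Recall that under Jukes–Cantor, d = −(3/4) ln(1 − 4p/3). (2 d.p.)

5.91

p = 252/793 ≈ 0.317781.
d = −(3/4) ln(1 − 4p/3) = −0.75 ln(1 − 0.423708) = −0.75 ln(0.576292)
  = −0.75 × (-0.551141) = 0.413356 substitutions/site.
Under a molecular clock d = 2μt, so t = d/(2μ) = 0.413356 / (2 × 0.035) = 5.91 Myr.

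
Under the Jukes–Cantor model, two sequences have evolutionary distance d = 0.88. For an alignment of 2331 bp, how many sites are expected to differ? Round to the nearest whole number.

1207

Invert JC69: p = (3/4)(1 − e^(−4d/3)) = 0.75 × (1 − e^(-1.173333)) = 0.75 × (1 − 0.309334) = 0.518000.
Expected differing sites = pL ≈ 0.518000 × 2331 = 1207.458 ≈ 1207.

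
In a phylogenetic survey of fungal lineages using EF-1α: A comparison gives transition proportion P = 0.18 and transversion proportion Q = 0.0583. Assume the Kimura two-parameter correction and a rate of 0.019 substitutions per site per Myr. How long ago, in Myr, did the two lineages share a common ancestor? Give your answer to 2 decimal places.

Under the Kimura two-parameter model, d = −½ ln(1 − 2P − Q) − ¼ ln(1 − 2Q).
1 − 2P − Q = 0.5817, giving −½ ln(0.5817) = 0.270900.
1 − 2Q = 0.8834, giving −¼ ln(0.8834) = 0.030994.
d = 0.270900 + 0.030994 = 0.301894.
Under a molecular clock d = 2μt, so t = d/(2μ) = 0.301894 / (2 × 0.019) = 7.94 Myr.

7.94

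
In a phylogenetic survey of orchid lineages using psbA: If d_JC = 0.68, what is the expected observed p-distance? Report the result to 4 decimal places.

p = (3/4)(1 − e^(−4d/3)) = 0.75 × (1 − e^(-0.906667)) = 0.75 × (1 − 0.403868) = 0.447099.

0.4471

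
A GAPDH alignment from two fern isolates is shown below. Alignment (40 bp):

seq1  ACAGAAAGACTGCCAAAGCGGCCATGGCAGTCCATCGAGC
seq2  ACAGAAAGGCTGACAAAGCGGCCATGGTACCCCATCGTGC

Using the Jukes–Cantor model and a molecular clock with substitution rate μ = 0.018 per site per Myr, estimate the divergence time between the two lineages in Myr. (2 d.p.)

4.65

The sequences differ at 6 of 40 sites (9, 13, 28, 30, 31, 38), so p = 6/40 = 0.15.
d = −(3/4) ln(1 − 4p/3) = −0.75 ln(1 − 0.2) = −0.75 ln(0.8)
  = −0.75 × (-0.223144) = 0.167358 substitutions/site.
Under a molecular clock d = 2μt, so t = d/(2μ) = 0.167358 / (2 × 0.018) = 4.65 Myr.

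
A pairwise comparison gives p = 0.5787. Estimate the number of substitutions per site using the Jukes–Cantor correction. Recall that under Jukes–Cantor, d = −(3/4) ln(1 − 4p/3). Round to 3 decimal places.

1.107

d = −(3/4) ln(1 − 4p/3) = −0.75 ln(1 − 0.7716) = −0.75 ln(0.2284)
  = −0.75 × (-1.476657) = 1.107493 substitutions/site.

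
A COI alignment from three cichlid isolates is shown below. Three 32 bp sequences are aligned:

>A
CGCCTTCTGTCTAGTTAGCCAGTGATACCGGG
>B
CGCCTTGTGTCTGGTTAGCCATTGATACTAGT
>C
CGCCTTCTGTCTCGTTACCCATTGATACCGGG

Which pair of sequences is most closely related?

A–B: 6/32 differ, p = 0.188, d = 0.216.
A–C: 3/32 differ, p = 0.094, d = 0.100.
B–C: 6/32 differ, p = 0.188, d = 0.216.
The smallest distance is between A and C.

A and C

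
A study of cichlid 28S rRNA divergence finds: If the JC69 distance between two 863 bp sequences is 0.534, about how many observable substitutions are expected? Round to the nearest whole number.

330

Invert JC69: p = (3/4)(1 − e^(−4d/3)) = 0.75 × (1 − e^(-0.712)) = 0.75 × (1 − 0.490662) = 0.382004.
Expected differing sites = pL ≈ 0.382004 × 863 = 329.669452 ≈ 330.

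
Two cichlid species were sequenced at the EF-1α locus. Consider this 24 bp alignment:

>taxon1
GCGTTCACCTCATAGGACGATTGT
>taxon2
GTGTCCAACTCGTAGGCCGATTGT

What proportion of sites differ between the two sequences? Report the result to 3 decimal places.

0.208

The sequences differ at 5 of 24 positions (sites 2, 5, 8, 12, 17).
p = 5/24 = 0.208333… ≈ 0.208 (to 3 d.p.).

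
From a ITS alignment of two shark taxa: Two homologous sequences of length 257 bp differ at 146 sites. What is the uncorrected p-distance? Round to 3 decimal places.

0.568

p = 146/257 = 0.568093… ≈ 0.568 (to 3 d.p.).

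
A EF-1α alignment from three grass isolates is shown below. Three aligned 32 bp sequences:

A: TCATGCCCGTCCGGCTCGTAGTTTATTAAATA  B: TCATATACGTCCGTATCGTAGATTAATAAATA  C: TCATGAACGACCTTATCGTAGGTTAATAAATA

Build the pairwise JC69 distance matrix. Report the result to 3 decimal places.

d(A,B) = 0.259, d(A,C) = 0.304, d(B,C) = 0.175

A–B: 7/32 sites differ → p = 0.21875, d = −0.75 ln(1 − 0.291667) = 0.258631 ≈ 0.259.
A–C: 8/32 sites differ → p = 0.25, d = −0.75 ln(1 − 0.333333) = 0.304098 ≈ 0.304.
B–C: 5/32 sites differ → p = 0.15625, d = −0.75 ln(1 − 0.208333) = 0.175211 ≈ 0.175.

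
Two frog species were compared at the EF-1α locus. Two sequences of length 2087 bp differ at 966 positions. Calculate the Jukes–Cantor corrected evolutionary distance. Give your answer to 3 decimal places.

0.720

p = 966/2087 ≈ 0.462865.
d = −(3/4) ln(1 − 4p/3) = −0.75 ln(1 − 0.617153) = −0.75 ln(0.382847)
  = −0.75 × (-0.960120) = 0.720090 substitutions/site.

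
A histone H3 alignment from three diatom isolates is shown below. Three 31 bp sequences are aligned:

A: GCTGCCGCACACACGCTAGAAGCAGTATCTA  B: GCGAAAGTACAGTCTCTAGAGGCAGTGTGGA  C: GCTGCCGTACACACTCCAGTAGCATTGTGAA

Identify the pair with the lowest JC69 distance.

A–B: 12/31 differ, p = 0.387, d = 0.544.
A–C: 8/31 differ, p = 0.258, d = 0.316.
B–C: 11/31 differ, p = 0.355, d = 0.481.
The smallest distance is between A and C.

A and C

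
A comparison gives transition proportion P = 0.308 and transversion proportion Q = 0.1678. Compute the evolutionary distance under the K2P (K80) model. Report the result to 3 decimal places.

0.868

Under the Kimura two-parameter model, d = −½ ln(1 − 2P − Q) − ¼ ln(1 − 2Q).
1 − 2P − Q = 0.2162, giving −½ ln(0.2162) = 0.765776.
1 − 2Q = 0.6644, giving −¼ ln(0.6644) = 0.102218.
d = 0.765776 + 0.102218 = 0.867994.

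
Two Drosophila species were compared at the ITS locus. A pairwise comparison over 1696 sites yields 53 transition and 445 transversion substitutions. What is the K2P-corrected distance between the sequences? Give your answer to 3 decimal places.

0.382

P = 53/1696 = 0.03125 and Q = 445/1696 ≈ 0.262382.
Under the Kimura two-parameter model, d = −½ ln(1 − 2P − Q) − ¼ ln(1 − 2Q).
1 − 2P − Q = 0.675118, giving −½ ln(0.675118) = 0.196434.
1 − 2Q = 0.475236, giving −¼ ln(0.475236) = 0.185986.
d = 0.196434 + 0.185986 = 0.382420.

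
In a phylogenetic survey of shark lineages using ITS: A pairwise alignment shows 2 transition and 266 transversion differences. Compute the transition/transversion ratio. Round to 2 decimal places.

R = 2/266 = 0.007518… ≈ 0.01 (to 2 d.p.).

0.01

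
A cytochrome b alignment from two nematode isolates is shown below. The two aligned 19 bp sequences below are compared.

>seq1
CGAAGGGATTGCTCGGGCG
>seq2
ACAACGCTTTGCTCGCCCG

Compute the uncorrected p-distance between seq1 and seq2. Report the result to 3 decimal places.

The sequences differ at 7 of 19 positions (sites 1, 2, 5, 7, 8, 16, 17).
p = 7/19 = 0.368421… ≈ 0.368 (to 3 d.p.).

0.368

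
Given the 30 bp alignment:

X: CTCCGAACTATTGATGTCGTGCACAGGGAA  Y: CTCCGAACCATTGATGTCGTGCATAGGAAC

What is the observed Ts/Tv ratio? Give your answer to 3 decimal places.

3.000

Transitions are A↔G and C↔T; transversions are all other mismatches.
Transitions: 3. Transversions: 1.
R = 3/1 = 3.000.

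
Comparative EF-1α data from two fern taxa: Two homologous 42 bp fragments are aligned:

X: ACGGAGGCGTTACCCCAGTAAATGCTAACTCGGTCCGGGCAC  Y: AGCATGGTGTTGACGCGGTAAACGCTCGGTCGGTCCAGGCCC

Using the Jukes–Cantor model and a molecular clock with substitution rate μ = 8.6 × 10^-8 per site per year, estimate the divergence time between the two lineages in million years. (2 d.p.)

2.82

The sequences differ at 15 of 42 sites, so p = 15/42 ≈ 0.357143.
d = −(3/4) ln(1 − 4p/3) = −0.75 ln(1 − 0.476191) = −0.75 ln(0.523809)
  = −0.75 × (-0.646628) = 0.484971 substitutions/site.
Under a molecular clock d = 2μt, so t = d/(2μ) = 0.484971 / (2 × 8.6 × 10^-8) = 2.82 million years.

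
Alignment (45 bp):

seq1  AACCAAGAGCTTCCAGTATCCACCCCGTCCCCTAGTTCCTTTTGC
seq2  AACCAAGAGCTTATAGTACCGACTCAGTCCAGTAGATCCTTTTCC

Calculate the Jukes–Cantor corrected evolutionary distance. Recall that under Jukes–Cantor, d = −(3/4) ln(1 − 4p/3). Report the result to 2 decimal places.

0.26

The sequences differ at 10 of 45 sites (13, 14, 19, 21, 24, 26, 31, 32, 36, 44), so p = 10/45 ≈ 0.222222.
d = −(3/4) ln(1 − 4p/3) = −0.75 ln(1 − 0.296296) = −0.75 ln(0.703704)
  = −0.75 × (-0.351397) = 0.263548 substitutions/site.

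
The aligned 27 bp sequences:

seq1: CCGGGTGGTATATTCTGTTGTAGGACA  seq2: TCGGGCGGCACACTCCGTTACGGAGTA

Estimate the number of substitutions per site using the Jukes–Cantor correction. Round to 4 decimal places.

0.6735

The sequences differ at 12 of 27 sites, so p = 12/27 ≈ 0.444444.
d = −(3/4) ln(1 − 4p/3) = −0.75 ln(1 − 0.592592) = −0.75 ln(0.407408)
  = −0.75 × (-0.897940) = 0.673455 substitutions/site.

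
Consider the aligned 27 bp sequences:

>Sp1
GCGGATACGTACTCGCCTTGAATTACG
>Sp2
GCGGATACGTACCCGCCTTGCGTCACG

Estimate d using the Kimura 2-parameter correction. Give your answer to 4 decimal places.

0.1693

Of 27 sites, 3 differences are transitions and 1 are transversions, so P = 3/27 ≈ 0.111111 and Q = 1/27 ≈ 0.037037.
Under the Kimura two-parameter model, d = −½ ln(1 − 2P − Q) − ¼ ln(1 − 2Q).
1 − 2P − Q = 0.740741, giving −½ ln(0.740741) = 0.150052.
1 − 2Q = 0.925926, giving −¼ ln(0.925926) = 0.019240.
d = 0.150052 + 0.019240 = 0.169292.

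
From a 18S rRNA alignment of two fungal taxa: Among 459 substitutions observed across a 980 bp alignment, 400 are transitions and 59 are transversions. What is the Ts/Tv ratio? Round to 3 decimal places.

6.780

R = 400/59 = 6.779661… ≈ 6.780 (to 3 d.p.).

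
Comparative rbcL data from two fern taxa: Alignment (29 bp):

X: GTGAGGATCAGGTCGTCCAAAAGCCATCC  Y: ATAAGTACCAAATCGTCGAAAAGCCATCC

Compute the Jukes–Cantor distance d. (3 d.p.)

The sequences differ at 7 of 29 sites (1, 3, 6, 8, 11, 12, 18), so p = 7/29 ≈ 0.241379.
d = −(3/4) ln(1 − 4p/3) = −0.75 ln(1 − 0.321839) = −0.75 ln(0.678161)
  = −0.75 × (-0.388371) = 0.291278 substitutions/site.

0.291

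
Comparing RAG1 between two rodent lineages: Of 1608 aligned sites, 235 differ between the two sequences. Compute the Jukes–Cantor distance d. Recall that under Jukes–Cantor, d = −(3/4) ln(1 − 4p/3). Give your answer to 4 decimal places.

0.1626

p = 235/1608 ≈ 0.146144.
d = −(3/4) ln(1 − 4p/3) = −0.75 ln(1 − 0.194859) = −0.75 ln(0.805141)
  = −0.75 × (-0.216738) = 0.162554 substitutions/site.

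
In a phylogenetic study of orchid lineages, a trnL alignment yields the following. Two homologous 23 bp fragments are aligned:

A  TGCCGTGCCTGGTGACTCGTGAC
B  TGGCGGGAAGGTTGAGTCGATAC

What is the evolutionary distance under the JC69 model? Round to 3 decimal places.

The sequences differ at 9 of 23 sites (3, 6, 8, 9, 10, 12, 16, 20, 21), so p = 9/23 ≈ 0.391304.
d = −(3/4) ln(1 − 4p/3) = −0.75 ln(1 − 0.521739) = −0.75 ln(0.478261)
  = −0.75 × (-0.737599) = 0.553199 substitutions/site.

0.553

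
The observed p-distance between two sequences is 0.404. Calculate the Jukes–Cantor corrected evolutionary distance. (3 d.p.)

d = −(3/4) ln(1 − 4p/3) = −0.75 ln(1 − 0.538667) = −0.75 ln(0.461333)
  = −0.75 × (-0.773635) = 0.580226 substitutions/site.

0.580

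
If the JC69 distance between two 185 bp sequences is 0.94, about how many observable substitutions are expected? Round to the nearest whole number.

Invert JC69: p = (3/4)(1 − e^(−4d/3)) = 0.75 × (1 − e^(-1.253333)) = 0.75 × (1 − 0.285551) = 0.535837.
Expected differing sites = pL ≈ 0.535837 × 185 = 99.129845 ≈ 99.

99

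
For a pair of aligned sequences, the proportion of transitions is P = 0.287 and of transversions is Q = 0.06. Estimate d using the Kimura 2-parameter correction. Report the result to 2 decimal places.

0.53

Under the Kimura two-parameter model, d = −½ ln(1 − 2P − Q) − ¼ ln(1 − 2Q).
1 − 2P − Q = 0.366, giving −½ ln(0.366) = 0.502561.
1 − 2Q = 0.88, giving −¼ ln(0.88) = 0.031958.
d = 0.502561 + 0.031958 = 0.534519.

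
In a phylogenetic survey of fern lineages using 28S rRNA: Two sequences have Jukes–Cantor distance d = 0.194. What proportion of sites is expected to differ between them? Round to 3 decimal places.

0.171

p = (3/4)(1 − e^(−4d/3)) = 0.75 × (1 − e^(-0.258667)) = 0.75 × (1 − 0.772080) = 0.170940.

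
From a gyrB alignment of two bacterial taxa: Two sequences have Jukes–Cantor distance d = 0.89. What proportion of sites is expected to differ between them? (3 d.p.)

p = (3/4)(1 − e^(−4d/3)) = 0.75 × (1 − e^(-1.186667)) = 0.75 × (1 − 0.305237) = 0.521072.

0.521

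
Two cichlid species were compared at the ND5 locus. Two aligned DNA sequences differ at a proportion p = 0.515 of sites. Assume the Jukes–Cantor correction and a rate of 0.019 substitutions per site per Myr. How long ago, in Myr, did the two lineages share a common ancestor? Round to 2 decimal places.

d = −(3/4) ln(1 − 4p/3) = −0.75 ln(1 − 0.686667) = −0.75 ln(0.313333)
  = −0.75 × (-1.160489) = 0.870367 substitutions/site.
Under a molecular clock d = 2μt, so t = d/(2μ) = 0.870367 / (2 × 0.019) = 22.90 Myr.

22.90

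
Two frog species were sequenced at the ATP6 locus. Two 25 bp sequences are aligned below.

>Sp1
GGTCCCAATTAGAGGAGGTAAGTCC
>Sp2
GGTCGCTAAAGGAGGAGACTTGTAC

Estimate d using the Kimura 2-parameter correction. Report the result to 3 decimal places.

Of 25 sites, 3 differences are transitions and 7 are transversions, so P = 3/25 = 0.12 and Q = 7/25 = 0.28.
Under the Kimura two-parameter model, d = −½ ln(1 − 2P − Q) − ¼ ln(1 − 2Q).
1 − 2P − Q = 0.48, giving −½ ln(0.48) = 0.366985.
1 − 2Q = 0.44, giving −¼ ln(0.44) = 0.205245.
d = 0.366985 + 0.205245 = 0.572230.

0.572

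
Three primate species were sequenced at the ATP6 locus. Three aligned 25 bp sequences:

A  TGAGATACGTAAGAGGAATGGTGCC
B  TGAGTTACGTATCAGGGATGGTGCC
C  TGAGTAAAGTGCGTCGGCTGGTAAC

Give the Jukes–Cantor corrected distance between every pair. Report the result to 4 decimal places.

A–B: 4/25 sites differ → p = 0.16, d = −0.75 ln(1 − 0.213333) = 0.179963 ≈ 0.1800.
A–C: 11/25 sites differ → p = 0.44, d = −0.75 ln(1 − 0.586667) = 0.662626 ≈ 0.6626.
B–C: 10/25 sites differ → p = 0.4, d = −0.75 ln(1 − 0.533333) = 0.571605 ≈ 0.5716.

d(A,B) = 0.1800, d(A,C) = 0.6626, d(B,C) = 0.5716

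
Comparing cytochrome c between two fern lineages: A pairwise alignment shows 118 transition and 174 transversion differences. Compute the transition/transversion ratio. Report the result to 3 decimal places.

R = 118/174 = 0.678160… ≈ 0.678 (to 3 d.p.).

0.678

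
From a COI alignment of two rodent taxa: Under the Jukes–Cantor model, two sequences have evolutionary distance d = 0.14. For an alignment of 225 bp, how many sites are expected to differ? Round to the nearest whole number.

Invert JC69: p = (3/4)(1 − e^(−4d/3)) = 0.75 × (1 − e^(-0.186667)) = 0.75 × (1 − 0.829720) = 0.127710.
Expected differing sites = pL ≈ 0.127710 × 225 = 28.73475 ≈ 29.

29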